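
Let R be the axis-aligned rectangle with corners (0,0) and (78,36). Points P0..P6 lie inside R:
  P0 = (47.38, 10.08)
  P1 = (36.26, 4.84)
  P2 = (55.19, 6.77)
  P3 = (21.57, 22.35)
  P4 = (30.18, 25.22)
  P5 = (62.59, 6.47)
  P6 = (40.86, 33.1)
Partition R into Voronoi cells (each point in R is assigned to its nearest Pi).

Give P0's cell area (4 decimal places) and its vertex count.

1. box [0,78]×[0,36]: [(0, 0) (78, 0) (78, 36) (0, 36)]
2. ⊥bis P0·P1 via (41.82,7.46): [(45.3353, 0) (78, 0) (78, 36) (28.3713, 36)]  |A|=1481.2809
3. ⊥bis P0·P2 via (51.285,8.425): [(45.3353, 0) (47.7144, 0) (62.9717, 36) (28.3713, 36)]  |A|=665.6301
4. ⊥bis P0·P3 via (34.475,16.215): [(36.0918, 19.616) (45.3353, 0) (47.7144, 0) (62.9717, 36) (43.8807, 36)]  |A|=538.5767
5. ⊥bis P0·P4 via (38.78,17.65): [(37.6325, 16.3464) (45.3353, 0) (47.7144, 0) (62.9717, 36) (54.9323, 36)]  |A|=404.6207
6. ⊥bis P0·P5 via (54.985,8.275): [(37.6325, 16.3464) (45.3353, 0) (47.7144, 0) (59.7753, 28.4581) (61.5654, 36) (54.9323, 36)]  |A|=399.3174
7. ⊥bis P0·P6 via (44.12,21.59): [(41.6264, 20.8837) (37.6325, 16.3464) (45.3353, 0) (47.7144, 0) (58.6031, 25.6921)]  |A|=266.8636
8. canonical 5-gon: [(41.6264, 20.8837) (37.6325, 16.3464) (45.3353, 0) (47.7144, 0) (58.6031, 25.6921)]
9. shoelace: 266.8636

Area of P0's cell: 266.8636 (5 vertices)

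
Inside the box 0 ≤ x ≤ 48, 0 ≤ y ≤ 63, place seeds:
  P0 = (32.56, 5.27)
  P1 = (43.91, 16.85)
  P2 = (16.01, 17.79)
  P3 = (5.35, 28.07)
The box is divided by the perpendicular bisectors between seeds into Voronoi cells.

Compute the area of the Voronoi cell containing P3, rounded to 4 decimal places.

1. box [0,48]×[0,63]: [(0, 0) (48, 0) (48, 63) (0, 63)]
2. ⊥bis P3·P0 via (18.955,16.67): [(0, 0) (4.9868, 0) (48, 51.3329) (48, 63) (0, 63)]  |A|=1920.0023
3. ⊥bis P3·P1 via (24.63,22.46): [(0, 0) (4.9868, 0) (25.068, 23.9654) (36.4261, 63) (0, 63)]  |A|=1560.3373
4. ⊥bis P3·P2 via (10.68,22.93): [(0, 11.8552) (30.8538, 43.8496) (36.4261, 63) (0, 63)]  |A|=1137.7945
5. canonical 4-gon: [(0, 11.8552) (30.8538, 43.8496) (36.4261, 63) (0, 63)]
6. shoelace: 1137.7945

Area of P3's cell: 1137.7945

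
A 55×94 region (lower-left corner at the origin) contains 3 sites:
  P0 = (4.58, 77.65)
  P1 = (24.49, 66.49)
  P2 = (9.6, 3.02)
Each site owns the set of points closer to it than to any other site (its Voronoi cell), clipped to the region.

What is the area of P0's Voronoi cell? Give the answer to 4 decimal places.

Area of P0's cell: 641.9919

1. box [0,55]×[0,94]: [(0, 0) (55, 0) (55, 94) (0, 94)]
2. ⊥bis P0·P1 via (14.535,72.07): [(0, 46.1388) (26.8273, 94) (0, 94)]  |A|=641.9919
3. ⊥bis P0·P2 via (7.09,40.335): [(0, 46.1388) (26.8273, 94) (0, 94)]  |A|=641.9919
4. canonical 3-gon: [(0, 46.1388) (26.8273, 94) (0, 94)]
5. shoelace: 641.9919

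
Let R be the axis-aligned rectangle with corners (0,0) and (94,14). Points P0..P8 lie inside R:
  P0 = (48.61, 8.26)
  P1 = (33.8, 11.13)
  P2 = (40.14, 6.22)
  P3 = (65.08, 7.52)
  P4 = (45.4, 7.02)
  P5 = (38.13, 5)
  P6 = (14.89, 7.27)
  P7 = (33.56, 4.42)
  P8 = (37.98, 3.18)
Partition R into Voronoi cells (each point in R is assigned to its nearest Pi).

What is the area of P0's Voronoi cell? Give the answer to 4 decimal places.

1. box [0,94]×[0,14]: [(0, 0) (94, 0) (94, 14) (0, 14)]
2. ⊥bis P0·P1 via (41.205,9.695): [(39.3262, 0) (94, 0) (94, 14) (42.0393, 14)]  |A|=746.4416
3. ⊥bis P0·P2 via (44.375,7.24): [(46.1188, 0) (94, 0) (94, 14) (42.7469, 14)]  |A|=693.9407
4. ⊥bis P0·P3 via (56.845,7.89): [(46.1188, 0) (56.4905, 0) (57.1195, 14) (42.7469, 14)]  |A|=173.2109
5. ⊥bis P0·P4 via (47.005,7.64): [(49.9563, 0) (56.4905, 0) (57.1195, 14) (44.5482, 14)]  |A|=133.739
6. ⊥bis P0·P5 via (43.37,6.63): [(49.9563, 0) (56.4905, 0) (57.1195, 14) (44.5482, 14)]  |A|=133.739
7. ⊥bis P0·P6 via (31.75,7.765): [(49.9563, 0) (56.4905, 0) (57.1195, 14) (44.5482, 14)]  |A|=133.739
8. ⊥bis P0·P7 via (41.085,6.34): [(49.9563, 0) (56.4905, 0) (57.1195, 14) (44.5482, 14)]  |A|=133.739
9. ⊥bis P0·P8 via (43.295,5.72): [(49.9563, 0) (56.4905, 0) (57.1195, 14) (44.5482, 14)]  |A|=133.739
10. canonical 4-gon: [(49.9563, 0) (56.4905, 0) (57.1195, 14) (44.5482, 14)]
11. shoelace: 133.739

Area of P0's cell: 133.7390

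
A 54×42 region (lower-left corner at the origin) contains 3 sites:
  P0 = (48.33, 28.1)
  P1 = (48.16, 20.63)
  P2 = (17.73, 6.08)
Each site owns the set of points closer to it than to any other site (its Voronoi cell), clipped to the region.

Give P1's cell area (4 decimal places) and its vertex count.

Area of P1's cell: 503.8335 (4 vertices)

1. box [0,54]×[0,42]: [(0, 0) (54, 0) (54, 42) (0, 42)]
2. ⊥bis P1·P0 via (48.245,24.365): [(0, 25.4629) (0, 0) (54, 0) (54, 24.234)]  |A|=1341.8183
3. ⊥bis P1·P2 via (32.945,13.355): [(27.4544, 24.8381) (39.3306, 0) (54, 0) (54, 24.234)]  |A|=503.8335
4. canonical 4-gon: [(27.4544, 24.8381) (39.3306, 0) (54, 0) (54, 24.234)]
5. shoelace: 503.8335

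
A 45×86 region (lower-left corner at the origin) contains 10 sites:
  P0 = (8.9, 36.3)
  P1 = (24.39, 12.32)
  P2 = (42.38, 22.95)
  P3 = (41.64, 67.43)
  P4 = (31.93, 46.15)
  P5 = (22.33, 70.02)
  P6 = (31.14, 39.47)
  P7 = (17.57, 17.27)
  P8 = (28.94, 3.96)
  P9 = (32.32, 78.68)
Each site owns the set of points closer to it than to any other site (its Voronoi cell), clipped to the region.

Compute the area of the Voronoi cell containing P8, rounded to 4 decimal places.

1. box [0,45]×[0,86]: [(0, 0) (45, 0) (45, 86) (0, 86)]
2. ⊥bis P8·P0 via (18.92,20.13): [(0, 8.4059) (0, 0) (45, 0) (45, 36.2909)]  |A|=1005.6782
3. ⊥bis P8·P1 via (26.665,8.14): [(11.7089, 0) (45, 0) (45, 18.119)]  |A|=301.6006
4. ⊥bis P8·P2 via (35.66,13.455): [(35.995, 13.2179) (11.7089, 0) (45, 0) (45, 6.8447)]  |A|=250.8381
5. ⊥bis P8·P3 via (35.29,35.695): [(35.995, 13.2179) (11.7089, 0) (45, 0) (45, 6.8447)]  |A|=250.8381
6. ⊥bis P8·P4 via (30.435,25.055): [(35.995, 13.2179) (11.7089, 0) (45, 0) (45, 6.8447)]  |A|=250.8381
7. ⊥bis P8·P5 via (25.635,36.99): [(35.995, 13.2179) (11.7089, 0) (45, 0) (45, 6.8447)]  |A|=250.8381
8. ⊥bis P8·P6 via (30.04,21.715): [(35.995, 13.2179) (11.7089, 0) (45, 0) (45, 6.8447)]  |A|=250.8381
9. ⊥bis P8·P7 via (23.255,10.615): [(35.995, 13.2179) (11.7089, 0) (45, 0) (45, 6.8447)]  |A|=250.8381
10. ⊥bis P8·P9 via (30.63,41.32): [(35.995, 13.2179) (11.7089, 0) (45, 0) (45, 6.8447)]  |A|=250.8381
11. canonical 4-gon: [(35.995, 13.2179) (11.7089, 0) (45, 0) (45, 6.8447)]
12. shoelace: 250.8381

Area of P8's cell: 250.8381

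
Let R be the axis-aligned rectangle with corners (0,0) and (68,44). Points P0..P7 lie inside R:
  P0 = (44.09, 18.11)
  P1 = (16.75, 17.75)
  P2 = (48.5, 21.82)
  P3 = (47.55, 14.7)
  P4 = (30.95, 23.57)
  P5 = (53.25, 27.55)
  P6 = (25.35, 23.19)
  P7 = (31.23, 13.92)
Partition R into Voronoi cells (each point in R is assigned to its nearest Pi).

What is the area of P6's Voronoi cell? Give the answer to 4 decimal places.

Area of P6's cell: 349.1904

1. box [0,68]×[0,44]: [(0, 0) (68, 0) (68, 44) (0, 44)]
2. ⊥bis P6·P0 via (34.72,20.65): [(0, 0) (29.1222, 0) (41.0497, 44) (0, 44)]  |A|=1543.782
3. ⊥bis P6·P1 via (21.05,20.47): [(30.585, 5.3962) (41.0497, 44) (6.1659, 44)]  |A|=673.3224
4. ⊥bis P6·P2 via (36.925,22.505): [(30.585, 5.3962) (37.4004, 30.5379) (38.1971, 44) (6.1659, 44)]  |A|=654.1213
5. ⊥bis P6·P3 via (36.45,18.945): [(30.585, 5.3962) (37.4004, 30.5379) (38.1971, 44) (6.1659, 44)]  |A|=654.1213
6. ⊥bis P6·P4 via (28.15,23.38): [(29.2244, 7.5473) (26.7508, 44) (6.1659, 44)]  |A|=375.1873
7. ⊥bis P6·P5 via (39.3,25.37): [(29.2244, 7.5473) (26.7508, 44) (6.1659, 44)]  |A|=375.1873
8. ⊥bis P6·P7 via (28.29,18.555): [(23.9876, 15.826) (28.4697, 18.669) (26.7508, 44) (6.1659, 44)]  |A|=349.1904
9. canonical 4-gon: [(23.9876, 15.826) (28.4697, 18.669) (26.7508, 44) (6.1659, 44)]
10. shoelace: 349.1904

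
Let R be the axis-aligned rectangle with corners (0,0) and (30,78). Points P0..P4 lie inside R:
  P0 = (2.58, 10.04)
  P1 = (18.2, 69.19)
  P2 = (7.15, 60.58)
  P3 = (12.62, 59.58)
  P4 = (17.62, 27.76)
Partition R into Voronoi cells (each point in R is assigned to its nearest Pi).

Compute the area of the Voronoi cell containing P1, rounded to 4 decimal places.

1. box [0,30]×[0,78]: [(0, 0) (30, 0) (30, 78) (0, 78)]
2. ⊥bis P1·P0 via (10.39,39.615): [(0, 42.3587) (30, 34.4365) (30, 78) (0, 78)]  |A|=1188.0715
3. ⊥bis P1·P2 via (12.675,64.885): [(30, 42.6502) (30, 78) (2.456, 78)]  |A|=486.8372
4. ⊥bis P1·P3 via (15.41,64.385): [(11.1267, 66.8721) (30, 55.9134) (30, 78) (2.456, 78)]  |A|=361.6775
5. ⊥bis P1·P4 via (17.91,48.475): [(11.1267, 66.8721) (30, 55.9134) (30, 78) (2.456, 78)]  |A|=361.6775
6. canonical 4-gon: [(11.1267, 66.8721) (30, 55.9134) (30, 78) (2.456, 78)]
7. shoelace: 361.6775

Area of P1's cell: 361.6775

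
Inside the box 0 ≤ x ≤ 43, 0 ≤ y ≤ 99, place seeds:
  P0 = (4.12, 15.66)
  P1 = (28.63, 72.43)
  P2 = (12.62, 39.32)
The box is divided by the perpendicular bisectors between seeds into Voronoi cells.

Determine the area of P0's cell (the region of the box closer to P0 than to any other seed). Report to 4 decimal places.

Area of P0's cell: 979.2376

1. box [0,43]×[0,99]: [(0, 0) (43, 0) (43, 99) (0, 99)]
2. ⊥bis P0·P1 via (16.375,44.045): [(0, 51.1148) (0, 0) (43, 0) (43, 32.5499)]  |A|=1798.7898
3. ⊥bis P0·P2 via (8.37,27.49): [(0, 30.497) (0, 0) (43, 0) (43, 15.049)]  |A|=979.2376
4. canonical 4-gon: [(0, 30.497) (0, 0) (43, 0) (43, 15.049)]
5. shoelace: 979.2376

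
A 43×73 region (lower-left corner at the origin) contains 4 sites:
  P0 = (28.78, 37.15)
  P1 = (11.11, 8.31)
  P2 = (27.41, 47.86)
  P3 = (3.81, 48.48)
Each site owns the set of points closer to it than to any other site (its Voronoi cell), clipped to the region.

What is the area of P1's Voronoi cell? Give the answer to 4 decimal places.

Area of P1's cell: 897.0346

1. box [0,43]×[0,73]: [(0, 0) (43, 0) (43, 73) (0, 73)]
2. ⊥bis P1·P0 via (19.945,22.73): [(0, 34.9501) (0, 0) (43, 0) (43, 8.6044)]  |A|=936.4224
3. ⊥bis P1·P2 via (19.26,28.085): [(0, 34.9501) (0, 0) (43, 0) (43, 8.6044)]  |A|=936.4224
4. ⊥bis P1·P3 via (7.46,28.395): [(9.958, 28.849) (0, 27.0393) (0, 0) (43, 0) (43, 8.6044)]  |A|=897.0346
5. canonical 5-gon: [(9.958, 28.849) (0, 27.0393) (0, 0) (43, 0) (43, 8.6044)]
6. shoelace: 897.0346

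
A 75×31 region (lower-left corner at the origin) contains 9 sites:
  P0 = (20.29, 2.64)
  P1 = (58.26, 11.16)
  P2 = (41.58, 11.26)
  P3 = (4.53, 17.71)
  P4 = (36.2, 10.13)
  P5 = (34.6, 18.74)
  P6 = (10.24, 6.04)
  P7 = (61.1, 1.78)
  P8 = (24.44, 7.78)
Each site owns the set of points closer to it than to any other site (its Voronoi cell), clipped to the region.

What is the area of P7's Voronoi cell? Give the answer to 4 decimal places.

Area of P7's cell: 186.5160

1. box [0,75]×[0,31]: [(0, 0) (75, 0) (75, 31) (0, 31)]
2. ⊥bis P7·P0 via (40.695,2.21): [(40.6484, 0) (75, 0) (75, 31) (41.3017, 31)]  |A|=1054.773
3. ⊥bis P7·P1 via (59.68,6.47): [(40.6634, 0.7123) (40.6484, 0) (75, 0) (75, 11.1085)]  |A|=202.9479
4. ⊥bis P7·P2 via (51.34,6.52): [(49.8738, 3.501) (48.1735, 0) (75, 0) (75, 11.1085)]  |A|=186.516
5. ⊥bis P7·P3 via (32.815,9.745): [(49.8738, 3.501) (48.1735, 0) (75, 0) (75, 11.1085)]  |A|=186.516
6. ⊥bis P7·P4 via (48.65,5.955): [(49.8738, 3.501) (48.1735, 0) (75, 0) (75, 11.1085)]  |A|=186.516
7. ⊥bis P7·P5 via (47.85,10.26): [(49.8738, 3.501) (48.1735, 0) (75, 0) (75, 11.1085)]  |A|=186.516
8. ⊥bis P7·P6 via (35.67,3.91): [(49.8738, 3.501) (48.1735, 0) (75, 0) (75, 11.1085)]  |A|=186.516
9. ⊥bis P7·P8 via (42.77,4.78): [(49.8738, 3.501) (48.1735, 0) (75, 0) (75, 11.1085)]  |A|=186.516
10. canonical 4-gon: [(49.8738, 3.501) (48.1735, 0) (75, 0) (75, 11.1085)]
11. shoelace: 186.516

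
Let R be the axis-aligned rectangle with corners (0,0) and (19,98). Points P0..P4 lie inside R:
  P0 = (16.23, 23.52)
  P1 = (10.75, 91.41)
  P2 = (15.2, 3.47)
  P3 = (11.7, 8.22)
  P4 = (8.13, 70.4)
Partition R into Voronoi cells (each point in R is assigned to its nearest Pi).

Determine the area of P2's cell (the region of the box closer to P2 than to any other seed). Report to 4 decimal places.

1. box [0,19]×[0,98]: [(0, 0) (19, 0) (19, 98) (0, 98)]
2. ⊥bis P2·P0 via (15.715,13.495): [(0, 14.3023) (0, 0) (19, 0) (19, 13.3262)]  |A|=262.4712
3. ⊥bis P2·P1 via (12.975,47.44): [(0, 14.3023) (0, 0) (19, 0) (19, 13.3262)]  |A|=262.4712
4. ⊥bis P2·P3 via (13.45,5.845): [(5.5175, 0) (19, 0) (19, 9.9345)]  |A|=66.9708
5. ⊥bis P2·P4 via (11.665,36.935): [(5.5175, 0) (19, 0) (19, 9.9345)]  |A|=66.9708
6. canonical 3-gon: [(5.5175, 0) (19, 0) (19, 9.9345)]
7. shoelace: 66.9708

Area of P2's cell: 66.9708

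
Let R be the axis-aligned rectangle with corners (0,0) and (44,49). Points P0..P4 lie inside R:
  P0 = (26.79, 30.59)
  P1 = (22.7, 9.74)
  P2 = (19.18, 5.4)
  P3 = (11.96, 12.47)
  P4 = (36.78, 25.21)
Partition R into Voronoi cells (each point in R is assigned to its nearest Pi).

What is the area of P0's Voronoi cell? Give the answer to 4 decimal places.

1. box [0,44]×[0,49]: [(0, 0) (44, 0) (44, 49) (0, 49)]
2. ⊥bis P0·P1 via (24.745,20.165): [(0, 25.0191) (44, 16.3879) (44, 49) (0, 49)]  |A|=1245.0474
3. ⊥bis P0·P2 via (22.985,17.995): [(0, 25.0191) (44, 16.3879) (44, 49) (0, 49)]  |A|=1245.0474
4. ⊥bis P0·P3 via (19.375,21.53): [(0, 37.3871) (19.8758, 21.1202) (44, 16.3879) (44, 49) (0, 49)]  |A|=1122.135
5. ⊥bis P0·P4 via (31.785,27.9): [(0, 37.3871) (19.8758, 21.1202) (27.3448, 19.655) (43.1482, 49) (0, 49)]  |A|=838.0551
6. canonical 5-gon: [(0, 37.3871) (19.8758, 21.1202) (27.3448, 19.655) (43.1482, 49) (0, 49)]
7. shoelace: 838.0551

Area of P0's cell: 838.0551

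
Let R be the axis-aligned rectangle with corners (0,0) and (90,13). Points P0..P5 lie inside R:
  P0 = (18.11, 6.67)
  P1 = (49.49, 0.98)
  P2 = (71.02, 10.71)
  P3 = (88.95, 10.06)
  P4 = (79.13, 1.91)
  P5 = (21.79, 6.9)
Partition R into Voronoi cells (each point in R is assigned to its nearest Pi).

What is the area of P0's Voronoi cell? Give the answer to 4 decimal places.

1. box [0,90]×[0,13]: [(0, 0) (90, 0) (90, 13) (0, 13)]
2. ⊥bis P0·P1 via (33.8,3.825): [(0, 0) (33.1064, 0) (35.4637, 13) (0, 13)]  |A|=445.7056
3. ⊥bis P0·P2 via (44.565,8.69): [(0, 0) (33.1064, 0) (35.4637, 13) (0, 13)]  |A|=445.7056
4. ⊥bis P0·P3 via (53.53,8.365): [(0, 0) (33.1064, 0) (35.4637, 13) (0, 13)]  |A|=445.7056
5. ⊥bis P0·P4 via (48.62,4.29): [(0, 0) (33.1064, 0) (35.4637, 13) (0, 13)]  |A|=445.7056
6. ⊥bis P0·P5 via (19.95,6.785): [(0, 0) (20.3741, 0) (19.5616, 13) (0, 13)]  |A|=259.5816
7. canonical 4-gon: [(0, 0) (20.3741, 0) (19.5616, 13) (0, 13)]
8. shoelace: 259.5816

Area of P0's cell: 259.5816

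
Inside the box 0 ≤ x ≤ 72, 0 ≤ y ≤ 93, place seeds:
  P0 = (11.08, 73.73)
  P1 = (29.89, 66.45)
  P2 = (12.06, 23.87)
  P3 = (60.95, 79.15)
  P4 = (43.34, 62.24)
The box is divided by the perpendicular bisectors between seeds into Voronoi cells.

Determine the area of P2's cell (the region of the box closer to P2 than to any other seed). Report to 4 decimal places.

1. box [0,72]×[0,93]: [(0, 0) (72, 0) (72, 93) (0, 93)]
2. ⊥bis P2·P0 via (11.57,48.8): [(0, 48.5726) (0, 0) (72, 0) (72, 49.9878)]  |A|=3548.1724
3. ⊥bis P2·P1 via (20.975,45.16): [(12.2503, 48.8134) (0, 48.5726) (0, 0) (72, 0) (72, 23.7937)]  |A|=2765.6305
4. ⊥bis P2·P3 via (36.505,51.51): [(64.1065, 27.0991) (12.2503, 48.8134) (0, 48.5726) (0, 0) (72, 0) (72, 20.118)]  |A|=2751.1232
5. ⊥bis P2·P4 via (27.7,43.055): [(29.4934, 41.593) (12.2503, 48.8134) (0, 48.5726) (0, 0) (72, 0) (72, 6.9407)]  |A|=2407.4487
6. canonical 6-gon: [(29.4934, 41.593) (12.2503, 48.8134) (0, 48.5726) (0, 0) (72, 0) (72, 6.9407)]
7. shoelace: 2407.4487

Area of P2's cell: 2407.4487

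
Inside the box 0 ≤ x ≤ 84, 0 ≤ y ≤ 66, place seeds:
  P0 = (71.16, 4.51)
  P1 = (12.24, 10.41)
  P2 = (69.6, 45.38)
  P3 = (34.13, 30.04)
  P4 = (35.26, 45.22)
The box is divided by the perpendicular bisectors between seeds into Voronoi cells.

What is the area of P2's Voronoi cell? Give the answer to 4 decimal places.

1. box [0,84]×[0,66]: [(0, 0) (84, 0) (84, 66) (0, 66)]
2. ⊥bis P2·P0 via (70.38,24.945): [(0, 22.2586) (84, 25.4649) (84, 66) (0, 66)]  |A|=3539.6138
3. ⊥bis P2·P1 via (40.92,27.895): [(43.3476, 23.9132) (84, 25.4649) (84, 66) (17.689, 66)]  |A|=2219.3364
4. ⊥bis P2·P3 via (51.865,37.71): [(57.5966, 24.4571) (84, 25.4649) (84, 66) (39.6302, 66)]  |A|=1456.7586
5. ⊥bis P2·P4 via (52.43,45.3): [(52.4719, 36.3067) (57.5966, 24.4571) (84, 25.4649) (84, 66) (52.3336, 66)]  |A|=1268.1561
6. canonical 5-gon: [(52.4719, 36.3067) (57.5966, 24.4571) (84, 25.4649) (84, 66) (52.3336, 66)]
7. shoelace: 1268.1561

Area of P2's cell: 1268.1561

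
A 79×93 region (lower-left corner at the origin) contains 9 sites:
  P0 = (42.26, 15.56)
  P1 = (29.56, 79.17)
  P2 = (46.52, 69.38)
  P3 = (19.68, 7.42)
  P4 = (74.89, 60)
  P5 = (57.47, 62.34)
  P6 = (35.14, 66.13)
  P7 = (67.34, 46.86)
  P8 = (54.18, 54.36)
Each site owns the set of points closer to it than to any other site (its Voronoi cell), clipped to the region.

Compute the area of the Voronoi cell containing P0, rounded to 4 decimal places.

1. box [0,79]×[0,93]: [(0, 0) (79, 0) (79, 93) (0, 93)]
2. ⊥bis P0·P1 via (35.91,47.365): [(0, 40.1954) (0, 0) (79, 0) (79, 55.9681)]  |A|=3798.4589
3. ⊥bis P0·P2 via (44.39,42.47): [(20.7605, 44.3403) (0, 40.1954) (0, 0) (79, 0) (79, 39.7305)]  |A|=3325.6248
4. ⊥bis P0·P3 via (30.97,11.49): [(20.7605, 44.3403) (19.2372, 44.0362) (35.1121, 0) (79, 0) (79, 39.7305)]  |A|=2165.8989
5. ⊥bis P0·P4 via (58.575,37.78): [(53.1297, 41.7782) (20.7605, 44.3403) (19.2372, 44.0362) (35.1121, 0) (79, 0) (79, 22.783)]  |A|=1946.6794
6. ⊥bis P0·P5 via (49.865,38.95): [(62.6374, 34.7972) (37.317, 43.0298) (20.7605, 44.3403) (19.2372, 44.0362) (35.1121, 0) (79, 0) (79, 22.783)]  |A|=1897.4351
7. ⊥bis P0·P6 via (38.7,40.845): [(62.6374, 34.7972) (42.4241, 41.3693) (21.2722, 38.3913) (35.1121, 0) (79, 0) (79, 22.783)]  |A|=1818.7473
8. ⊥bis P0·P7 via (54.8,31.21): [(42.1664, 41.333) (21.2722, 38.3913) (35.1121, 0) (79, 0) (79, 11.8191)]  |A|=1546.1137
9. ⊥bis P0·P8 via (48.22,34.96): [(51.3014, 34.0133) (32.0924, 39.9147) (21.2722, 38.3913) (35.1121, 0) (79, 0) (79, 11.8191)]  |A|=1502.7659
10. canonical 6-gon: [(51.3014, 34.0133) (32.0924, 39.9147) (21.2722, 38.3913) (35.1121, 0) (79, 0) (79, 11.8191)]
11. shoelace: 1502.7659

Area of P0's cell: 1502.7659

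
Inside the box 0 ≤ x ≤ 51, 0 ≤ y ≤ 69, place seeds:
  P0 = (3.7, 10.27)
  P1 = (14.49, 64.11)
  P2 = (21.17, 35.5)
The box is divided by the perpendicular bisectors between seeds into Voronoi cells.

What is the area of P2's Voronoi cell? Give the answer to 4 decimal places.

1. box [0,51]×[0,69]: [(0, 0) (51, 0) (51, 69) (0, 69)]
2. ⊥bis P2·P0 via (12.435,22.885): [(0, 31.4954) (45.4853, 0) (51, 0) (51, 69) (0, 69)]  |A|=2802.7122
3. ⊥bis P2·P1 via (17.83,49.805): [(0, 45.642) (0, 31.4954) (45.4853, 0) (51, 0) (51, 57.5497)]  |A|=1915.0994
4. canonical 5-gon: [(0, 45.642) (0, 31.4954) (45.4853, 0) (51, 0) (51, 57.5497)]
5. shoelace: 1915.0994

Area of P2's cell: 1915.0994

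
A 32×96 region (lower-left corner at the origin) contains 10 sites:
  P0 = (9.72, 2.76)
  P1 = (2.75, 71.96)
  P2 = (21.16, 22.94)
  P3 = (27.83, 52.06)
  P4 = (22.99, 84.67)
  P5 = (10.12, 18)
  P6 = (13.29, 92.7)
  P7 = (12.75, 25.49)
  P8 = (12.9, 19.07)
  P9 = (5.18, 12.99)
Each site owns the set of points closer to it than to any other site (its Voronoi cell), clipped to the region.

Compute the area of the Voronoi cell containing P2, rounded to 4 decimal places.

1. box [0,32]×[0,96]: [(0, 0) (32, 0) (32, 96) (0, 96)]
2. ⊥bis P2·P0 via (15.44,12.85): [(0, 21.6029) (32, 3.4622) (32, 96) (0, 96)]  |A|=2670.9588
3. ⊥bis P2·P1 via (11.955,47.45): [(0, 42.9602) (0, 21.6029) (32, 3.4622) (32, 54.9781)]  |A|=1165.9714
4. ⊥bis P2·P3 via (24.495,37.5): [(0.2489, 43.0536) (0, 42.9602) (0, 21.6029) (32, 3.4622) (32, 35.781)]  |A|=861.2056
5. ⊥bis P2·P4 via (22.075,53.805): [(0.2489, 43.0536) (0, 42.9602) (0, 21.6029) (32, 3.4622) (32, 35.781)]  |A|=861.2056
6. ⊥bis P2·P5 via (15.64,20.47): [(6.1383, 41.7047) (20.2765, 10.1082) (32, 3.4622) (32, 35.781)]  |A|=556.1385
7. ⊥bis P2·P6 via (17.225,57.82): [(6.1383, 41.7047) (20.2765, 10.1082) (32, 3.4622) (32, 35.781)]  |A|=556.1385
8. ⊥bis P2·P7 via (16.955,24.215): [(21.2112, 38.2522) (15.747, 20.2309) (20.2765, 10.1082) (32, 3.4622) (32, 35.781)]  |A|=410.8892
9. ⊥bis P2·P8 via (17.03,21.005): [(21.2112, 38.2522) (16.3936, 22.3634) (22.8077, 8.6733) (32, 3.4622) (32, 35.781)]  |A|=390.063
10. ⊥bis P2·P9 via (13.17,17.965): [(21.2112, 38.2522) (16.3936, 22.3634) (22.8077, 8.6733) (32, 3.4622) (32, 35.781)]  |A|=390.063
11. canonical 5-gon: [(21.2112, 38.2522) (16.3936, 22.3634) (22.8077, 8.6733) (32, 3.4622) (32, 35.781)]
12. shoelace: 390.063

Area of P2's cell: 390.0630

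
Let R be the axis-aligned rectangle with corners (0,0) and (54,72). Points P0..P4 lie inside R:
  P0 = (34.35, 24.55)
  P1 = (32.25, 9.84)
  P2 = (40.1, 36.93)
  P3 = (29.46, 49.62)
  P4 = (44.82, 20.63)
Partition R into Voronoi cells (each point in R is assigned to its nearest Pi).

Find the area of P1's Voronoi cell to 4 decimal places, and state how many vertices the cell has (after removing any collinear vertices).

1. box [0,54]×[0,72]: [(0, 0) (54, 0) (54, 72) (0, 72)]
2. ⊥bis P1·P0 via (33.3,17.195): [(0, 21.9489) (0, 0) (54, 0) (54, 14.2399)]  |A|=977.097
3. ⊥bis P1·P2 via (36.175,23.385): [(0, 21.9489) (0, 0) (54, 0) (54, 14.2399)]  |A|=977.097
4. ⊥bis P1·P3 via (30.855,29.73): [(0, 21.9489) (0, 0) (54, 0) (54, 14.2399)]  |A|=977.097
5. ⊥bis P1·P4 via (38.535,15.235): [(37.3487, 16.617) (0, 21.9489) (0, 0) (51.6126, 0)]  |A|=838.7052
6. canonical 4-gon: [(37.3487, 16.617) (0, 21.9489) (0, 0) (51.6126, 0)]
7. shoelace: 838.7052

Area of P1's cell: 838.7052 (4 vertices)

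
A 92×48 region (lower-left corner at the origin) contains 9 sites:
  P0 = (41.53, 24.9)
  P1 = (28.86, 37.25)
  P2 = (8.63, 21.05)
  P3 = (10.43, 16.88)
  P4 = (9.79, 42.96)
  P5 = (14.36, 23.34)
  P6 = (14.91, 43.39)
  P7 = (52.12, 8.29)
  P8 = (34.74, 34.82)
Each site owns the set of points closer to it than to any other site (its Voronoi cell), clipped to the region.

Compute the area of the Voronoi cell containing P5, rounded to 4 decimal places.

1. box [0,92]×[0,48]: [(0, 0) (92, 0) (92, 48) (0, 48)]
2. ⊥bis P5·P0 via (27.945,24.12): [(0, 0) (29.3299, 0) (26.5739, 48) (0, 48)]  |A|=1341.6907
3. ⊥bis P5·P1 via (21.61,30.295): [(0, 0) (29.3299, 0) (27.9712, 23.664) (4.6254, 48) (0, 48)]  |A|=1074.6216
4. ⊥bis P5·P2 via (11.495,22.195): [(20.3653, 0) (29.3299, 0) (27.9712, 23.664) (4.6254, 48) (1.182, 48)]  |A|=557.4873
5. ⊥bis P5·P3 via (12.395,20.11): [(12.3068, 20.1636) (28.7464, 10.1625) (27.9712, 23.664) (4.6254, 48) (1.182, 48)]  |A|=386.492
6. ⊥bis P5·P4 via (12.075,33.15): [(7.5391, 32.0935) (12.3068, 20.1636) (28.7464, 10.1625) (27.9712, 23.664) (17.6299, 34.4439)]  |A|=275.4263
7. ⊥bis P5·P6 via (14.635,33.365): [(13.1705, 33.4052) (7.5391, 32.0935) (12.3068, 20.1636) (28.7464, 10.1625) (27.9712, 23.664) (18.7738, 33.2515)]  |A|=272.1734
8. ⊥bis P5·P7 via (33.24,15.815): [(13.1705, 33.4052) (7.5391, 32.0935) (12.3068, 20.1636) (28.7464, 10.1625) (27.9712, 23.664) (18.7738, 33.2515)]  |A|=272.1734
9. ⊥bis P5·P8 via (24.55,29.08): [(13.1705, 33.4052) (7.5391, 32.0935) (12.3068, 20.1636) (28.7464, 10.1625) (28.0132, 22.9319) (27.074, 24.5992) (18.7738, 33.2515)]  |A|=271.8646
10. canonical 7-gon: [(13.1705, 33.4052) (7.5391, 32.0935) (12.3068, 20.1636) (28.7464, 10.1625) (28.0132, 22.9319) (27.074, 24.5992) (18.7738, 33.2515)]
11. shoelace: 271.8646

Area of P5's cell: 271.8646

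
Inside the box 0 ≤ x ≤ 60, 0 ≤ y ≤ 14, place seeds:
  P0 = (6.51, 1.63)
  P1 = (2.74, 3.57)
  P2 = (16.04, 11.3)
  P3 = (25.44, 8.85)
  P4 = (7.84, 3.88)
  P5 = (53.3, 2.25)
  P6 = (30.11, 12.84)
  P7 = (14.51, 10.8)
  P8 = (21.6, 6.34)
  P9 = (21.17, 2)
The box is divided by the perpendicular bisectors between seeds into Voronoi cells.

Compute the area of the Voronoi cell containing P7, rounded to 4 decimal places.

1. box [0,60]×[0,14]: [(0, 0) (60, 0) (60, 14) (0, 14)]
2. ⊥bis P7·P0 via (10.51,6.215): [(17.6339, 0) (60, 0) (60, 14) (1.5864, 14)]  |A|=705.4573
3. ⊥bis P7·P1 via (8.625,7.185): [(7.7323, 8.6383) (17.6339, 0) (60, 0) (60, 14) (4.4387, 14)]  |A|=697.8108
4. ⊥bis P7·P2 via (15.275,11.05): [(7.7323, 8.6383) (17.6339, 0) (18.8861, 0) (14.3109, 14) (4.4387, 14)]  |A|=90.1902
5. ⊥bis P7·P3 via (19.975,9.825): [(7.7323, 8.6383) (17.6339, 0) (18.2221, 0) (18.4566, 1.3143) (14.3109, 14) (4.4387, 14)]  |A|=89.7539
6. ⊥bis P7·P4 via (11.175,7.34): [(4.6903, 13.5904) (18.3055, 0.4671) (18.4566, 1.3143) (14.3109, 14) (4.4387, 14)]  |A|=70.6518
7. ⊥bis P7·P5 via (33.905,6.525): [(4.6903, 13.5904) (18.3055, 0.4671) (18.4566, 1.3143) (14.3109, 14) (4.4387, 14)]  |A|=70.6518
8. ⊥bis P7·P6 via (22.31,11.82): [(4.6903, 13.5904) (18.3055, 0.4671) (18.4566, 1.3143) (14.3109, 14) (4.4387, 14)]  |A|=70.6518
9. ⊥bis P7·P8 via (18.055,8.57): [(4.6903, 13.5904) (14.9764, 3.676) (16.7588, 6.5095) (14.3109, 14) (4.4387, 14)]  |A|=61.9638
10. ⊥bis P7·P9 via (17.84,6.4): [(4.6903, 13.5904) (14.6528, 3.9879) (15.6449, 4.7387) (16.7588, 6.5095) (14.3109, 14) (4.4387, 14)]  |A|=61.6876
11. canonical 6-gon: [(4.6903, 13.5904) (14.6528, 3.9879) (15.6449, 4.7387) (16.7588, 6.5095) (14.3109, 14) (4.4387, 14)]
12. shoelace: 61.6876

Area of P7's cell: 61.6876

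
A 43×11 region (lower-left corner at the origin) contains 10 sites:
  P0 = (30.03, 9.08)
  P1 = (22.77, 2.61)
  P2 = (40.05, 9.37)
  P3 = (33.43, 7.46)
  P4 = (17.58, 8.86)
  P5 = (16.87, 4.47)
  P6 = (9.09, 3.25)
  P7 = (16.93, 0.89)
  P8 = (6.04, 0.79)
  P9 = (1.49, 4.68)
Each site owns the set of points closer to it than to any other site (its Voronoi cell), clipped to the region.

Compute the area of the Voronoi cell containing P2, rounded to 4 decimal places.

Area of P2's cell: 59.6086

1. box [0,43]×[0,11]: [(0, 0) (43, 0) (43, 11) (0, 11)]
2. ⊥bis P2·P0 via (35.04,9.225): [(35.307, 0) (43, 0) (43, 11) (34.9886, 11)]  |A|=86.3741
3. ⊥bis P2·P1 via (31.41,5.99): [(35.307, 0) (43, 0) (43, 11) (34.9886, 11)]  |A|=86.3741
4. ⊥bis P2·P3 via (36.74,8.415): [(39.1679, 0) (43, 0) (43, 11) (35.9942, 11)]  |A|=59.6086
5. ⊥bis P2·P4 via (28.815,9.115): [(39.1679, 0) (43, 0) (43, 11) (35.9942, 11)]  |A|=59.6086
6. ⊥bis P2·P5 via (28.46,6.92): [(39.1679, 0) (43, 0) (43, 11) (35.9942, 11)]  |A|=59.6086
7. ⊥bis P2·P6 via (24.57,6.31): [(39.1679, 0) (43, 0) (43, 11) (35.9942, 11)]  |A|=59.6086
8. ⊥bis P2·P7 via (28.49,5.13): [(39.1679, 0) (43, 0) (43, 11) (35.9942, 11)]  |A|=59.6086
9. ⊥bis P2·P8 via (23.045,5.08): [(39.1679, 0) (43, 0) (43, 11) (35.9942, 11)]  |A|=59.6086
10. ⊥bis P2·P9 via (20.77,7.025): [(39.1679, 0) (43, 0) (43, 11) (35.9942, 11)]  |A|=59.6086
11. canonical 4-gon: [(39.1679, 0) (43, 0) (43, 11) (35.9942, 11)]
12. shoelace: 59.6086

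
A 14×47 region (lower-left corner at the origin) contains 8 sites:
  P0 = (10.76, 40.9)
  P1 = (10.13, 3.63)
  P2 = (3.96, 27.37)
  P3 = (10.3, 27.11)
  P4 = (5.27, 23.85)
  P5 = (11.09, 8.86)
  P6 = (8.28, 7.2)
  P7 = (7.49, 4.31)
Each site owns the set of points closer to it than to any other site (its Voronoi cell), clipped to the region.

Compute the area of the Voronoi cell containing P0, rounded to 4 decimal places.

Area of P0's cell: 167.3933

1. box [0,14]×[0,47]: [(0, 0) (14, 0) (14, 47) (0, 47)]
2. ⊥bis P0·P1 via (10.445,22.265): [(0, 22.4416) (14, 22.2049) (14, 47) (0, 47)]  |A|=345.4747
3. ⊥bis P0·P2 via (7.36,34.135): [(0, 37.834) (14, 30.7978) (14, 47) (0, 47)]  |A|=177.577
4. ⊥bis P0·P3 via (10.53,34.005): [(0, 37.834) (7.4117, 34.109) (14, 33.8892) (14, 47) (0, 47)]  |A|=167.3933
5. ⊥bis P0·P4 via (8.015,32.375): [(0, 37.834) (7.4117, 34.109) (14, 33.8892) (14, 47) (0, 47)]  |A|=167.3933
6. ⊥bis P0·P5 via (10.925,24.88): [(0, 37.834) (7.4117, 34.109) (14, 33.8892) (14, 47) (0, 47)]  |A|=167.3933
7. ⊥bis P0·P6 via (9.52,24.05): [(0, 37.834) (7.4117, 34.109) (14, 33.8892) (14, 47) (0, 47)]  |A|=167.3933
8. ⊥bis P0·P7 via (9.125,22.605): [(0, 37.834) (7.4117, 34.109) (14, 33.8892) (14, 47) (0, 47)]  |A|=167.3933
9. canonical 5-gon: [(0, 37.834) (7.4117, 34.109) (14, 33.8892) (14, 47) (0, 47)]
10. shoelace: 167.3933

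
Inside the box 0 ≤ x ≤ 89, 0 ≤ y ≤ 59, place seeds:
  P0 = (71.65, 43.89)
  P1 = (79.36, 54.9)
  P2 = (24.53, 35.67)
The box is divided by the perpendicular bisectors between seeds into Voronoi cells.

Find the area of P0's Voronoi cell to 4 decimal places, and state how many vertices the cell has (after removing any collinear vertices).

Area of P0's cell: 2048.6276 (5 vertices)

1. box [0,89]×[0,59]: [(0, 0) (89, 0) (89, 59) (0, 59)]
2. ⊥bis P0·P1 via (75.505,49.395): [(0, 0) (89, 0) (89, 39.9448) (61.7889, 59) (0, 59)]  |A|=4991.7439
3. ⊥bis P0·P2 via (48.09,39.78): [(55.0296, 0) (89, 0) (89, 39.9448) (61.7889, 59) (44.7371, 59)]  |A|=2048.6276
4. canonical 5-gon: [(55.0296, 0) (89, 0) (89, 39.9448) (61.7889, 59) (44.7371, 59)]
5. shoelace: 2048.6276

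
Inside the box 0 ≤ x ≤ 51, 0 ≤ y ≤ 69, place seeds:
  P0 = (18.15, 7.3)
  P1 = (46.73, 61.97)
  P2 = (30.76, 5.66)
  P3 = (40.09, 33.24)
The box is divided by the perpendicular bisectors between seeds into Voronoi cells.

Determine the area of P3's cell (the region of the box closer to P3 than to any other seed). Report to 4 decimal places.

Area of P3's cell: 1297.1328

1. box [0,51]×[0,69]: [(0, 0) (51, 0) (51, 69) (0, 69)]
2. ⊥bis P3·P0 via (29.12,20.27): [(0, 44.8996) (51, 1.7639) (51, 69) (0, 69)]  |A|=2329.0788
3. ⊥bis P3·P1 via (43.41,47.605): [(0, 57.6378) (0, 44.8996) (51, 1.7639) (51, 45.8508)]  |A|=1449.0386
4. ⊥bis P3·P2 via (35.425,19.45): [(0, 57.6378) (0, 44.8996) (26.533, 22.4581) (51, 14.1812) (51, 45.8508)]  |A|=1297.1328
5. canonical 5-gon: [(0, 57.6378) (0, 44.8996) (26.533, 22.4581) (51, 14.1812) (51, 45.8508)]
6. shoelace: 1297.1328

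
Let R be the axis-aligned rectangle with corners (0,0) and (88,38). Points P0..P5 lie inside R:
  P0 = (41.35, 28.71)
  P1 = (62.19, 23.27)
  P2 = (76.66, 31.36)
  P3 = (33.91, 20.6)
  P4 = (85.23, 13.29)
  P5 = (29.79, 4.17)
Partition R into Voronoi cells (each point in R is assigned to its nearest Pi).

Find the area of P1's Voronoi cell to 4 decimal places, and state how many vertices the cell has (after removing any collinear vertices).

1. box [0,88]×[0,38]: [(0, 0) (88, 0) (88, 38) (0, 38)]
2. ⊥bis P1·P0 via (51.77,25.99): [(44.9857, 0) (88, 0) (88, 38) (54.905, 38)]  |A|=1446.0765
3. ⊥bis P1·P2 via (69.425,27.315): [(44.9857, 0) (84.6965, 0) (63.4511, 38) (54.905, 38)]  |A|=916.8815
4. ⊥bis P1·P3 via (48.05,21.935): [(48.7569, 14.4473) (50.1209, 0) (84.6965, 0) (63.4511, 38) (54.905, 38)]  |A|=879.7859
5. ⊥bis P1·P4 via (73.71,18.28): [(48.7569, 14.4473) (50.1209, 0) (65.7918, 0) (74.0445, 19.0523) (63.4511, 38) (54.905, 38)]  |A|=699.697
6. ⊥bis P1·P5 via (45.99,13.72): [(48.7569, 14.4473) (49.3663, 7.9926) (54.078, 0) (65.7918, 0) (74.0445, 19.0523) (63.4511, 38) (54.905, 38)]  |A|=683.8834
7. canonical 7-gon: [(48.7569, 14.4473) (49.3663, 7.9926) (54.078, 0) (65.7918, 0) (74.0445, 19.0523) (63.4511, 38) (54.905, 38)]
8. shoelace: 683.8834

Area of P1's cell: 683.8834 (7 vertices)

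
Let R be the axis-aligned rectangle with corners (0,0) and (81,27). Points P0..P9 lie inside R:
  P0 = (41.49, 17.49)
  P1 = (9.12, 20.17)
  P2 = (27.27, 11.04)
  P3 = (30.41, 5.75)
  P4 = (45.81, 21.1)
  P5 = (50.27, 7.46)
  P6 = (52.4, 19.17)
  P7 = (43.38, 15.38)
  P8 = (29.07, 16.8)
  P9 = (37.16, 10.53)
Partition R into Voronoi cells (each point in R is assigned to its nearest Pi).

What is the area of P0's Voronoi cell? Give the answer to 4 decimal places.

Area of P0's cell: 75.4082

1. box [0,81]×[0,27]: [(0, 0) (81, 0) (81, 27) (0, 27)]
2. ⊥bis P0·P1 via (25.305,18.83): [(23.746, 0) (81, 0) (81, 27) (25.9814, 27)]  |A|=1515.6797
3. ⊥bis P0·P2 via (34.38,14.265): [(40.8504, 0) (81, 0) (81, 27) (28.6036, 27)]  |A|=1249.3712
4. ⊥bis P0·P3 via (35.95,11.62): [(35.3026, 12.231) (48.2622, 0) (81, 0) (81, 27) (28.6036, 27)]  |A|=1204.0445
5. ⊥bis P0·P4 via (43.65,19.295): [(35.3026, 12.231) (48.2622, 0) (59.7738, 0) (37.2113, 27) (28.6036, 27)]  |A|=326.3442
6. ⊥bis P0·P5 via (45.88,12.475): [(35.3026, 12.231) (40.2583, 7.5539) (47.8835, 14.2288) (37.2113, 27) (28.6036, 27)]  |A|=188.9326
7. ⊥bis P0·P6 via (46.945,18.33): [(35.3026, 12.231) (40.2583, 7.5539) (47.613, 13.992) (47.5072, 14.6792) (37.2113, 27) (28.6036, 27)]  |A|=188.8271
8. ⊥bis P0·P7 via (42.435,16.435): [(35.3026, 12.231) (36.4903, 11.1101) (44.4967, 18.2818) (37.2113, 27) (28.6036, 27)]  |A|=134.4293
9. ⊥bis P0·P8 via (35.28,17.145): [(35.5669, 11.9816) (36.4903, 11.1101) (44.4967, 18.2818) (37.2113, 27) (34.7325, 27)]  |A|=87.29
10. ⊥bis P0·P9 via (39.325,14.01): [(35.3156, 16.5044) (39.5627, 13.8621) (44.4967, 18.2818) (37.2113, 27) (34.7325, 27)]  |A|=75.4082
11. canonical 5-gon: [(35.3156, 16.5044) (39.5627, 13.8621) (44.4967, 18.2818) (37.2113, 27) (34.7325, 27)]
12. shoelace: 75.4082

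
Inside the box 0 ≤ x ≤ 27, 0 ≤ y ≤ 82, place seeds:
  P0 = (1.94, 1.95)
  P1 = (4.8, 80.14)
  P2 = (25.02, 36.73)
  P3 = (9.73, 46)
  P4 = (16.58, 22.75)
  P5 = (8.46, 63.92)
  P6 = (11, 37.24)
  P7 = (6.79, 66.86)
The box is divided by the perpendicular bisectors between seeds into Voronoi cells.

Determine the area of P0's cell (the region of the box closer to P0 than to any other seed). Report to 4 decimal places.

1. box [0,27]×[0,82]: [(0, 0) (27, 0) (27, 82) (0, 82)]
2. ⊥bis P0·P1 via (3.37,41.045): [(0, 41.1683) (0, 0) (27, 0) (27, 40.1807)]  |A|=1098.2107
3. ⊥bis P0·P2 via (13.48,19.34): [(0, 28.2853) (0, 0) (27, 0) (27, 10.3681)]  |A|=521.8217
4. ⊥bis P0·P3 via (5.835,23.975): [(6.7353, 23.8158) (0, 25.0069) (0, 0) (27, 0) (27, 10.3681)]  |A|=510.781
5. ⊥bis P0·P4 via (9.26,12.35): [(0, 18.8676) (0, 0) (26.8064, 0)]  |A|=252.8869
6. ⊥bis P0·P5 via (5.2,32.935): [(0, 18.8676) (0, 0) (26.8064, 0)]  |A|=252.8869
7. ⊥bis P0·P6 via (6.47,19.595): [(0, 18.8676) (0, 0) (26.8064, 0)]  |A|=252.8869
8. ⊥bis P0·P7 via (4.365,34.405): [(0, 18.8676) (0, 0) (26.8064, 0)]  |A|=252.8869
9. canonical 3-gon: [(0, 18.8676) (0, 0) (26.8064, 0)]
10. shoelace: 252.8869

Area of P0's cell: 252.8869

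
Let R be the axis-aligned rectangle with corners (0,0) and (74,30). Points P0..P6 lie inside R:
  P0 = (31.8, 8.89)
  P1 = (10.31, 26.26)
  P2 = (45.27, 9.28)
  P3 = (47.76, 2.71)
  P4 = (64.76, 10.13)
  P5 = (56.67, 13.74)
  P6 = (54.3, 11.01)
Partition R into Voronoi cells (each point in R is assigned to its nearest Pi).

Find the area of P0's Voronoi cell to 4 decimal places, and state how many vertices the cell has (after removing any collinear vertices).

1. box [0,74]×[0,30]: [(0, 0) (74, 0) (74, 30) (0, 30)]
2. ⊥bis P0·P1 via (21.055,17.575): [(6.8494, 0) (74, 0) (74, 30) (31.0979, 30)]  |A|=1650.7899
3. ⊥bis P0·P2 via (38.535,9.085): [(6.8494, 0) (38.798, 0) (37.9294, 30) (31.0979, 30)]  |A|=581.7021
4. ⊥bis P0·P3 via (39.78,5.8): [(6.8494, 0) (37.5341, 0) (38.7101, 3.037) (37.9294, 30) (31.0979, 30)]  |A|=579.7829
5. ⊥bis P0·P4 via (48.28,9.51): [(6.8494, 0) (37.5341, 0) (38.7101, 3.037) (37.9294, 30) (31.0979, 30)]  |A|=579.7829
6. ⊥bis P0·P5 via (44.235,11.315): [(6.8494, 0) (37.5341, 0) (38.7101, 3.037) (37.9294, 30) (31.0979, 30)]  |A|=579.7829
7. ⊥bis P0·P6 via (43.05,9.95): [(6.8494, 0) (37.5341, 0) (38.7101, 3.037) (37.9294, 30) (31.0979, 30)]  |A|=579.7829
8. canonical 5-gon: [(6.8494, 0) (37.5341, 0) (38.7101, 3.037) (37.9294, 30) (31.0979, 30)]
9. shoelace: 579.7829

Area of P0's cell: 579.7829 (5 vertices)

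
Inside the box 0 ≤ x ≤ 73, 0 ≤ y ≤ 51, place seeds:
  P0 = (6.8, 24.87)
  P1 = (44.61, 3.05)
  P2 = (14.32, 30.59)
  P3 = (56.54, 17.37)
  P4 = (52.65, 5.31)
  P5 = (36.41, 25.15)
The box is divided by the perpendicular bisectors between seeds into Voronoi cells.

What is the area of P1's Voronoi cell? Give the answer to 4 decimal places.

Area of P1's cell: 320.6488

1. box [0,73]×[0,51]: [(0, 0) (73, 0) (73, 51) (0, 51)]
2. ⊥bis P1·P0 via (25.705,13.96): [(17.6487, 0) (73, 0) (73, 51) (47.0806, 51)]  |A|=2072.4009
3. ⊥bis P1·P2 via (29.465,16.82): [(23.6899, 10.4683) (17.6487, 0) (73, 0) (73, 51) (60.5418, 51)]  |A|=1799.5981
4. ⊥bis P1·P3 via (50.575,10.21): [(35.1437, 23.0658) (23.6899, 10.4683) (17.6487, 0) (62.8304, 0)]  |A|=542.9743
5. ⊥bis P1·P4 via (48.63,4.18): [(45.8219, 14.1698) (35.1437, 23.0658) (23.6899, 10.4683) (17.6487, 0) (49.805, 0)]  |A|=450.6904
6. ⊥bis P1·P5 via (40.51,14.1): [(45.8219, 14.1698) (44.2431, 15.4851) (21.7739, 7.1481) (17.6487, 0) (49.805, 0)]  |A|=320.6488
7. canonical 5-gon: [(45.8219, 14.1698) (44.2431, 15.4851) (21.7739, 7.1481) (17.6487, 0) (49.805, 0)]
8. shoelace: 320.6488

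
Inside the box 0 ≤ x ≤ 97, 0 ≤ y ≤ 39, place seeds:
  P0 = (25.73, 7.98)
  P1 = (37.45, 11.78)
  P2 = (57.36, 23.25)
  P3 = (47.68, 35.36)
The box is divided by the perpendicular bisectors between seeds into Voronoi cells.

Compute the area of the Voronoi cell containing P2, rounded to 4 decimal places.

1. box [0,97]×[0,39]: [(0, 0) (97, 0) (97, 39) (0, 39)]
2. ⊥bis P2·P0 via (41.545,15.615): [(49.0834, 0) (97, 0) (97, 39) (30.2554, 39)]  |A|=2235.8918
3. ⊥bis P2·P1 via (47.405,17.515): [(57.4953, 0) (97, 0) (97, 39) (35.0277, 39)]  |A|=1978.8032
4. ⊥bis P2·P3 via (52.52,29.305): [(44.3672, 22.7881) (57.4953, 0) (97, 0) (97, 39) (64.6488, 39)]  |A|=1738.6965
5. canonical 5-gon: [(44.3672, 22.7881) (57.4953, 0) (97, 0) (97, 39) (64.6488, 39)]
6. shoelace: 1738.6965

Area of P2's cell: 1738.6965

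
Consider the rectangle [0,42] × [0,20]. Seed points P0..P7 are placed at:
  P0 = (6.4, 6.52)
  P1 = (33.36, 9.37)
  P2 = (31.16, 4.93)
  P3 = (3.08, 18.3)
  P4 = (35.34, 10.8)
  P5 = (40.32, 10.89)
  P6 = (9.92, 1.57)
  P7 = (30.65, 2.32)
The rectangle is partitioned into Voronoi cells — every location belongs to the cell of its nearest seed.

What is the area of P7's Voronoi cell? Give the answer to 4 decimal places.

Area of P7's cell: 75.5428

1. box [0,42]×[0,20]: [(0, 0) (42, 0) (42, 20) (0, 20)]
2. ⊥bis P7·P0 via (18.525,4.42): [(17.7595, 0) (42, 0) (42, 20) (21.2234, 20)]  |A|=450.1713
3. ⊥bis P7·P1 via (32.005,5.845): [(19.5978, 10.6143) (17.7595, 0) (42, 0) (42, 2.003)]  |A|=151.0831
4. ⊥bis P7·P2 via (30.905,3.625): [(18.7971, 5.9909) (17.7595, 0) (42, 0) (42, 1.457)]  |A|=89.5149
5. ⊥bis P7·P3 via (16.865,10.31): [(18.7971, 5.9909) (17.7595, 0) (42, 0) (42, 1.457)]  |A|=89.5149
6. ⊥bis P7·P4 via (32.995,6.56): [(18.7971, 5.9909) (17.7595, 0) (42, 0) (42, 1.457)]  |A|=89.5149
7. ⊥bis P7·P5 via (35.485,6.605): [(39.6384, 1.9185) (18.7971, 5.9909) (17.7595, 0) (41.3387, 0)]  |A|=87.1601
8. ⊥bis P7·P6 via (20.285,1.945): [(39.6384, 1.9185) (20.1482, 5.7269) (20.3554, 0) (41.3387, 0)]  |A|=75.5428
9. canonical 4-gon: [(39.6384, 1.9185) (20.1482, 5.7269) (20.3554, 0) (41.3387, 0)]
10. shoelace: 75.5428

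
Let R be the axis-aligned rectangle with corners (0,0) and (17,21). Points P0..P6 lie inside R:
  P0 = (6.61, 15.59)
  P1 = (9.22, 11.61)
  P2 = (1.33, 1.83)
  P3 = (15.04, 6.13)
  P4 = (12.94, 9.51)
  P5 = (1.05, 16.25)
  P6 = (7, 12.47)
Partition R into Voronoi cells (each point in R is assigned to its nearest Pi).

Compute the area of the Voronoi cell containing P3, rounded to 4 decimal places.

Area of P3's cell: 58.8026

1. box [0,17]×[0,21]: [(0, 0) (17, 0) (17, 21) (0, 21)]
2. ⊥bis P3·P0 via (10.825,10.86): [(0, 1.2136) (0, 0) (17, 0) (17, 16.3627)]  |A|=149.3985
3. ⊥bis P3·P1 via (12.13,8.87): [(3.7782, 0) (17, 0) (17, 14.0422)]  |A|=92.8314
4. ⊥bis P3·P2 via (8.185,3.98): [(8.0203, 4.5053) (9.4333, 0) (17, 0) (17, 14.0422)]  |A|=80.0925
5. ⊥bis P3·P4 via (13.99,7.82): [(8.1237, 4.1753) (9.4333, 0) (17, 0) (17, 9.6901)]  |A|=58.8026
6. ⊥bis P3·P5 via (8.045,11.19): [(8.1237, 4.1753) (9.4333, 0) (17, 0) (17, 9.6901)]  |A|=58.8026
7. ⊥bis P3·P6 via (11.02,9.3): [(8.1237, 4.1753) (9.4333, 0) (17, 0) (17, 9.6901)]  |A|=58.8026
8. canonical 4-gon: [(8.1237, 4.1753) (9.4333, 0) (17, 0) (17, 9.6901)]
9. shoelace: 58.8026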